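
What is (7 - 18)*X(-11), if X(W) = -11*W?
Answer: -1331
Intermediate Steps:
(7 - 18)*X(-11) = (7 - 18)*(-11*(-11)) = -11*121 = -1331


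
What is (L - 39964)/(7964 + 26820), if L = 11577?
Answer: -28387/34784 ≈ -0.81609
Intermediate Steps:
(L - 39964)/(7964 + 26820) = (11577 - 39964)/(7964 + 26820) = -28387/34784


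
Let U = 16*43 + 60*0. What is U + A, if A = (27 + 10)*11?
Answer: 1095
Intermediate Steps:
U = 688 (U = 688 + 0 = 688)
A = 407 (A = 37*11 = 407)
U + A = 688 + 407 = 1095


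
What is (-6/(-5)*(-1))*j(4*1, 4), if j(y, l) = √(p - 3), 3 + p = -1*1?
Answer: -6*I*√7/5 ≈ -3.1749*I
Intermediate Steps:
p = -4 (p = -3 - 1*1 = -3 - 1 = -4)
j(y, l) = I*√7 (j(y, l) = √(-4 - 3) = √(-7) = I*√7)
(-6/(-5)*(-1))*j(4*1, 4) = (-6/(-5)*(-1))*(I*√7) = (-6*(-⅕)*(-1))*(I*√7) = ((6/5)*(-1))*(I*√7) = -6*I*√7/5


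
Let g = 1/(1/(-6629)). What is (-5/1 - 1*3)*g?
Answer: 53032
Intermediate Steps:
g = -6629 (g = 1/(-1/6629) = -6629)
(-5/1 - 1*3)*g = (-5/1 - 1*3)*(-6629) = (-5*1 - 3)*(-6629) = (-5 - 3)*(-6629) = -8*(-6629) = 53032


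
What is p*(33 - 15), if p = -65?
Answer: -1170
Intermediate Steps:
p*(33 - 15) = -65*(33 - 15) = -65*18 = -1170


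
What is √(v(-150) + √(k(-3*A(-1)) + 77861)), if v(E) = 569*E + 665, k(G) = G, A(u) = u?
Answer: √(-84685 + 2*√19466) ≈ 290.53*I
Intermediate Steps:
v(E) = 665 + 569*E
√(v(-150) + √(k(-3*A(-1)) + 77861)) = √((665 + 569*(-150)) + √(-3*(-1) + 77861)) = √((665 - 85350) + √(3 + 77861)) = √(-84685 + √77864) = √(-84685 + 2*√19466)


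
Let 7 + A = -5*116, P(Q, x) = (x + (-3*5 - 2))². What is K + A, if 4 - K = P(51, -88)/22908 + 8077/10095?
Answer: -45039574957/77085420 ≈ -584.28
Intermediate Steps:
P(Q, x) = (-17 + x)² (P(Q, x) = (x + (-15 - 2))² = (x - 17)² = (-17 + x)²)
A = -587 (A = -7 - 5*116 = -7 - 580 = -587)
K = 209566583/77085420 (K = 4 - ((-17 - 88)²/22908 + 8077/10095) = 4 - ((-105)²*(1/22908) + 8077*(1/10095)) = 4 - (11025*(1/22908) + 8077/10095) = 4 - (3675/7636 + 8077/10095) = 4 - 1*98775097/77085420 = 4 - 98775097/77085420 = 209566583/77085420 ≈ 2.7186)
K + A = 209566583/77085420 - 587 = -45039574957/77085420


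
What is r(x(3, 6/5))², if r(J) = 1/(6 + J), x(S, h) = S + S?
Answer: 1/144 ≈ 0.0069444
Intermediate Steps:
x(S, h) = 2*S
r(x(3, 6/5))² = (1/(6 + 2*3))² = (1/(6 + 6))² = (1/12)² = 1/144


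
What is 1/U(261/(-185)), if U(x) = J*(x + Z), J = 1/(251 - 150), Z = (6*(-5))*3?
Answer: -18685/16911 ≈ -1.1049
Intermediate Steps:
Z = -90 (Z = -30*3 = -90)
J = 1/101 ≈ 0.0099010
U(x) = -90/101 + x/101 (U(x) = (x - 90)/101 = (-90 + x)/101 = -90/101 + x/101)
1/U(261/(-185)) = 1/(-90/101 + (261/(-185))/101) = 1/(-90/101 + (261*(-1/185))/101) = 1/(-90/101 + (1/101)*(-261/185)) = 1/(-90/101 - 261/18685) = 1/(-16911/18685) = -18685/16911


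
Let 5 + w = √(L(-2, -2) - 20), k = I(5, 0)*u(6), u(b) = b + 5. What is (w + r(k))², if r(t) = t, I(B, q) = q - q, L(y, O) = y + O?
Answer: 1 - 20*I*√6 ≈ 1.0 - 48.99*I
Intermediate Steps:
L(y, O) = O + y
I(B, q) = 0
u(b) = 5 + b
k = 0 (k = 0*(5 + 6) = 0*11 = 0)
w = -5 + 2*I*√6 (w = -5 + √((-2 - 2) - 20) = -5 + √(-4 - 20) = -5 + √(-24) = -5 + 2*I*√6 ≈ -5.0 + 4.899*I)
(w + r(k))² = ((-5 + 2*I*√6) + 0)² = (-5 + 2*I*√6)²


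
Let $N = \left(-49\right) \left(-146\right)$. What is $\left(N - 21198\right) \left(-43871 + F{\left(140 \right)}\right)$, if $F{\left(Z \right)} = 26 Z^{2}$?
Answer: $-6540698076$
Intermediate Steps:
$N = 7154$
$\left(N - 21198\right) \left(-43871 + F{\left(140 \right)}\right) = \left(7154 - 21198\right) \left(-43871 + 26 \cdot 140^{2}\right) = - 14044 \left(-43871 + 26 \cdot 19600\right) = - 14044 \left(-43871 + 509600\right) = \left(-14044\right) 465729 = -6540698076$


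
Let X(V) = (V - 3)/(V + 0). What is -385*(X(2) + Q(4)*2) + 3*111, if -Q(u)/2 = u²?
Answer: 50331/2 ≈ 25166.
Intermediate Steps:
X(V) = (-3 + V)/V
Q(u) = -2*u²
-385*(X(2) + Q(4)*2) + 3*111 = -385*((-3 + 2)/2 - 2*4²*2) + 3*111 = -385*((½)*(-1) - 2*16*2) + 333 = -385*(-½ - 32*2) + 333 = -385*(-½ - 64) + 333 = -385*(-129/2) + 333 = 49665/2 + 333 = 50331/2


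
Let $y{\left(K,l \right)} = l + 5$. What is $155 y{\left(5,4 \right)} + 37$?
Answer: $1432$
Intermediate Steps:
$y{\left(K,l \right)} = 5 + l$
$155 y{\left(5,4 \right)} + 37 = 155 \left(5 + 4\right) + 37 = 155 \cdot 9 + 37 = 1395 + 37 = 1432$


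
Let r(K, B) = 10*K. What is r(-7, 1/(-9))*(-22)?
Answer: 1540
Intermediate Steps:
r(-7, 1/(-9))*(-22) = (10*(-7))*(-22) = -70*(-22) = 1540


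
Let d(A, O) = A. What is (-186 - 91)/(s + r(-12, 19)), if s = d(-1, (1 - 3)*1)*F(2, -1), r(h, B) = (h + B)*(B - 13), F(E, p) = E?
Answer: -277/40 ≈ -6.9250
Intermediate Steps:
r(h, B) = (-13 + B)*(B + h) (r(h, B) = (B + h)*(-13 + B) = (-13 + B)*(B + h))
s = -2 (s = -1*2 = -2)
(-186 - 91)/(s + r(-12, 19)) = (-186 - 91)/(-2 + (19**2 - 13*19 - 13*(-12) + 19*(-12))) = -277/(-2 + (361 - 247 + 156 - 228)) = -277/(-2 + 42) = -277/40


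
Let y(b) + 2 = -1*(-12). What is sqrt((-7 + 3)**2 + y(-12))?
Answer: sqrt(26) ≈ 5.0990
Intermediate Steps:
y(b) = 10 (y(b) = -2 - 1*(-12) = -2 + 12 = 10)
sqrt((-7 + 3)**2 + y(-12)) = sqrt((-7 + 3)**2 + 10) = sqrt((-4)**2 + 10) = sqrt(16 + 10) = sqrt(26)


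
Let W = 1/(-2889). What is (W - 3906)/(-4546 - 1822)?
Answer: 11284435/18397152 ≈ 0.61338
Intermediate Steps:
W = -1/2889 ≈ -0.00034614
(W - 3906)/(-4546 - 1822) = (-1/2889 - 3906)/(-4546 - 1822) = -11284435/2889/(-6368) = -11284435/2889*(-1/6368) = 11284435/18397152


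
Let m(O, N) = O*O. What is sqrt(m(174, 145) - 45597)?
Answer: I*sqrt(15321) ≈ 123.78*I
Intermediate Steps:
m(O, N) = O**2
sqrt(m(174, 145) - 45597) = sqrt(174**2 - 45597) = sqrt(30276 - 45597) = sqrt(-15321) = I*sqrt(15321)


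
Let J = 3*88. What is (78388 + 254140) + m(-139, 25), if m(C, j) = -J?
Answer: 332264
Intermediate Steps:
J = 264
m(C, j) = -264 (m(C, j) = -1*264 = -264)
(78388 + 254140) + m(-139, 25) = (78388 + 254140) - 264 = 332528 - 264 = 332264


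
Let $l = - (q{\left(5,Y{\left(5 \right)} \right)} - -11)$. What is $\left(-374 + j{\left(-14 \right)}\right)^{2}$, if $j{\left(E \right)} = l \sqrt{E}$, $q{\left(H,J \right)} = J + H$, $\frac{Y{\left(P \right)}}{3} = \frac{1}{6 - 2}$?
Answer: $\frac{1087585}{8} + 12529 i \sqrt{14} \approx 1.3595 \cdot 10^{5} + 46879.0 i$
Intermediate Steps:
$Y{\left(P \right)} = \frac{3}{4}$ ($Y{\left(P \right)} = \frac{3}{6 - 2} = \frac{3}{4}$)
$q{\left(H,J \right)} = H + J$
$l = - \frac{67}{4}$ ($l = - (\left(5 + \frac{3}{4}\right) - -11) = - (\frac{23}{4} + 11) = \left(-1\right) \frac{67}{4} = - \frac{67}{4} \approx -16.75$)
$j{\left(E \right)} = - \frac{67 \sqrt{E}}{4}$
$\left(-374 + j{\left(-14 \right)}\right)^{2} = \left(-374 - \frac{67 \sqrt{-14}}{4}\right)^{2} = \left(-374 - \frac{67 i \sqrt{14}}{4}\right)^{2}$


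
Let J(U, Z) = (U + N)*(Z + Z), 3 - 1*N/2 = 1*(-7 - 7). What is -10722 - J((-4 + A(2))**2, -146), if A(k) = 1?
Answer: 1834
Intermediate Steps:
N = 34 (N = 6 - 2*(-7 - 7) = 6 - 2*(-14) = 6 + 28 = 34)
J(U, Z) = 2*Z*(34 + U) (J(U, Z) = (U + 34)*(Z + Z) = (34 + U)*(2*Z) = 2*Z*(34 + U))
-10722 - J((-4 + A(2))**2, -146) = -10722 - 2*(-146)*(34 + (-4 + 1)**2) = -10722 - 2*(-146)*(34 + (-3)**2) = -10722 - 2*(-146)*(34 + 9) = -10722 - 2*(-146)*43 = -10722 - 1*(-12556) = -10722 + 12556 = 1834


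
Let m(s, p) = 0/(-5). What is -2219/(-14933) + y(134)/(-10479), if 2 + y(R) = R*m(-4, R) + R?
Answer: 7093915/52160969 ≈ 0.13600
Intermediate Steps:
m(s, p) = 0 (m(s, p) = 0*(-⅕) = 0)
y(R) = -2 + R (y(R) = -2 + (R*0 + R) = -2 + (0 + R) = -2 + R)
-2219/(-14933) + y(134)/(-10479) = -2219/(-14933) + (-2 + 134)/(-10479) = -2219*(-1/14933) + 132*(-1/10479) = 2219/14933 - 44/3493 = 7093915/52160969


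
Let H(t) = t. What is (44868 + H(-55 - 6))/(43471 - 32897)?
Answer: 44807/10574 ≈ 4.2375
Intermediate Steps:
(44868 + H(-55 - 6))/(43471 - 32897) = (44868 + (-55 - 6))/(43471 - 32897) = (44868 - 61)/10574 = 44807*(1/10574) = 44807/10574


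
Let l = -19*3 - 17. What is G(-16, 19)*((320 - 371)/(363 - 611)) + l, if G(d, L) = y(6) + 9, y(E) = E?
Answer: -17587/248 ≈ -70.915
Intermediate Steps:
G(d, L) = 15 (G(d, L) = 6 + 9 = 15)
l = -74 (l = -57 - 17 = -74)
G(-16, 19)*((320 - 371)/(363 - 611)) + l = 15*((320 - 371)/(363 - 611)) - 74 = 15*(-51/(-248)) - 74 = 15*(-51*(-1/248)) - 74 = 15*(51/248) - 74 = 765/248 - 74 = -17587/248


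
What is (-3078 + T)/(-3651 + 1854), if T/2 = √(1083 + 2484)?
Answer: 1026/599 - 2*√3567/1797 ≈ 1.6464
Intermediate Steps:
T = 2*√3567 (T = 2*√(1083 + 2484) = 2*√3567 ≈ 119.45)
(-3078 + T)/(-3651 + 1854) = (-3078 + 2*√3567)/(-3651 + 1854) = (-3078 + 2*√3567)/(-1797) = (-3078 + 2*√3567)*(-1/1797) = 1026/599 - 2*√3567/1797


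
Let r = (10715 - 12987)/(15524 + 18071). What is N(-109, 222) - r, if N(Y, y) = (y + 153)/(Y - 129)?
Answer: -12057389/7995610 ≈ -1.5080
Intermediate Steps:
r = -2272/33595 ≈ -0.067629
N(Y, y) = (153 + y)/(-129 + Y)
N(-109, 222) - r = (153 + 222)/(-129 - 109) - 1*(-2272/33595) = 375/(-238) + 2272/33595 = -1/238*375 + 2272/33595 = -375/238 + 2272/33595 = -12057389/7995610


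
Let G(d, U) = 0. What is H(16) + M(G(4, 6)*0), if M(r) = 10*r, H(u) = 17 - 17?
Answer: 0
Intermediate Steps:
H(u) = 0
H(16) + M(G(4, 6)*0) = 0 + 10*(0*0) = 0 + 10*0 = 0 + 0 = 0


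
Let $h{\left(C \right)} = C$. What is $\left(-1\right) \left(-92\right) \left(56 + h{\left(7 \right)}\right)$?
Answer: $5796$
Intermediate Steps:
$\left(-1\right) \left(-92\right) \left(56 + h{\left(7 \right)}\right) = \left(-1\right) \left(-92\right) \left(56 + 7\right) = 92 \cdot 63 = 5796$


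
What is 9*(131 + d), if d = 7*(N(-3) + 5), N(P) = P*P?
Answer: 2061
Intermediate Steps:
N(P) = P**2
d = 98 (d = 7*((-3)**2 + 5) = 7*(9 + 5) = 7*14 = 98)
9*(131 + d) = 9*(131 + 98) = 9*229 = 2061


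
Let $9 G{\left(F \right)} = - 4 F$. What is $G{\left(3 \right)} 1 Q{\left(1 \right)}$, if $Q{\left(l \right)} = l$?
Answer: $- \frac{4}{3} \approx -1.3333$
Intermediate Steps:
$G{\left(F \right)} = - \frac{4 F}{9}$ ($G{\left(F \right)} = \frac{\left(-4\right) F}{9} = - \frac{4 F}{9}$)
$G{\left(3 \right)} 1 Q{\left(1 \right)} = \left(- \frac{4}{9}\right) 3 \cdot 1 \cdot 1 = \left(- \frac{4}{3}\right) 1 \cdot 1 = \left(- \frac{4}{3}\right) 1 = - \frac{4}{3}$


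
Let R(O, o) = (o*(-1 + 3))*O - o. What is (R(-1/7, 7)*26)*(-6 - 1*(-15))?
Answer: -2106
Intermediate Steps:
R(O, o) = -o + 2*O*o (R(O, o) = (o*2)*O - o = (2*o)*O - o = 2*O*o - o = -o + 2*O*o)
(R(-1/7, 7)*26)*(-6 - 1*(-15)) = ((7*(-1 + 2*(-1/7)))*26)*(-6 - 1*(-15)) = ((7*(-1 + 2*(-1*⅐)))*26)*(-6 + 15) = ((7*(-1 + 2*(-⅐)))*26)*9 = ((7*(-1 - 2/7))*26)*9 = ((7*(-9/7))*26)*9 = -9*26*9 = -234*9 = -2106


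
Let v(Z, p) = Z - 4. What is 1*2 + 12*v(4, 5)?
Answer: 2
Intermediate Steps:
v(Z, p) = -4 + Z
1*2 + 12*v(4, 5) = 1*2 + 12*(-4 + 4) = 2 + 12*0 = 2 + 0 = 2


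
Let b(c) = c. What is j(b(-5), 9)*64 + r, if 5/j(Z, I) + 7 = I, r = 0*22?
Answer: 160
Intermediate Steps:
r = 0
j(Z, I) = 5/(-7 + I)
j(b(-5), 9)*64 + r = (5/(-7 + 9))*64 + 0 = (5/2)*64 + 0 = 160 + 0 = 160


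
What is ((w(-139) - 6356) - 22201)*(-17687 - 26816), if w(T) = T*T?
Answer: 411029708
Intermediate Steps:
w(T) = T²
((w(-139) - 6356) - 22201)*(-17687 - 26816) = (((-139)² - 6356) - 22201)*(-17687 - 26816) = ((19321 - 6356) - 22201)*(-44503) = (12965 - 22201)*(-44503) = -9236*(-44503) = 411029708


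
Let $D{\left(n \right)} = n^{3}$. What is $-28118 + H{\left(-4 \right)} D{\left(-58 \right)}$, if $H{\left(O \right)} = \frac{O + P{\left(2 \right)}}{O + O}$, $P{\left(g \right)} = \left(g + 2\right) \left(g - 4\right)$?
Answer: $-320786$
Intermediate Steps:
$P{\left(g \right)} = \left(-4 + g\right) \left(2 + g\right)$ ($P{\left(g \right)} = \left(2 + g\right) \left(-4 + g\right) = \left(-4 + g\right) \left(2 + g\right)$)
$H{\left(O \right)} = \frac{-8 + O}{2 O}$ ($H{\left(O \right)} = \frac{O - \left(12 - 4\right)}{O + O} = \frac{O - 8}{2 O} = \left(O - 8\right) \frac{1}{2 O} = \left(-8 + O\right) \frac{1}{2 O} = \frac{-8 + O}{2 O}$)
$-28118 + H{\left(-4 \right)} D{\left(-58 \right)} = -28118 + \frac{-8 - 4}{2 \left(-4\right)} \left(-58\right)^{3} = -28118 + \frac{1}{2} \left(- \frac{1}{4}\right) \left(-12\right) \left(-195112\right) = -28118 + \frac{3}{2} \left(-195112\right) = -28118 - 292668 = -320786$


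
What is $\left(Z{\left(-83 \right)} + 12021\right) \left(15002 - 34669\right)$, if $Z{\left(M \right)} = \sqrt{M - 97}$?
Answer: $-236417007 - 118002 i \sqrt{5} \approx -2.3642 \cdot 10^{8} - 2.6386 \cdot 10^{5} i$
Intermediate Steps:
$Z{\left(M \right)} = \sqrt{-97 + M}$
$\left(Z{\left(-83 \right)} + 12021\right) \left(15002 - 34669\right) = \left(\sqrt{-97 - 83} + 12021\right) \left(15002 - 34669\right) = \left(\sqrt{-180} + 12021\right) \left(-19667\right) = \left(6 i \sqrt{5} + 12021\right) \left(-19667\right) = \left(12021 + 6 i \sqrt{5}\right) \left(-19667\right) = -236417007 - 118002 i \sqrt{5}$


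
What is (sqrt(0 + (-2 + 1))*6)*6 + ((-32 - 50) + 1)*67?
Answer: -5427 + 36*I ≈ -5427.0 + 36.0*I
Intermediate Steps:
(sqrt(0 + (-2 + 1))*6)*6 + ((-32 - 50) + 1)*67 = (sqrt(0 - 1)*6)*6 + (-82 + 1)*67 = (sqrt(-1)*6)*6 - 81*67 = (I*6)*6 - 5427 = (6*I)*6 - 5427 = 36*I - 5427 = -5427 + 36*I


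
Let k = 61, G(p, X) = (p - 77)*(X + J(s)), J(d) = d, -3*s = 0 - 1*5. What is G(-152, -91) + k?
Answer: 61555/3 ≈ 20518.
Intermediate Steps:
s = 5/3 (s = -(0 - 1*5)/3 = -(0 - 5)/3 = -⅓*(-5) = 5/3 ≈ 1.6667)
G(p, X) = (-77 + p)*(5/3 + X) (G(p, X) = (p - 77)*(X + 5/3) = (-77 + p)*(5/3 + X))
G(-152, -91) + k = (-385/3 - 77*(-91) + (5/3)*(-152) - 91*(-152)) + 61 = (-385/3 + 7007 - 760/3 + 13832) + 61 = 61372/3 + 61 = 61555/3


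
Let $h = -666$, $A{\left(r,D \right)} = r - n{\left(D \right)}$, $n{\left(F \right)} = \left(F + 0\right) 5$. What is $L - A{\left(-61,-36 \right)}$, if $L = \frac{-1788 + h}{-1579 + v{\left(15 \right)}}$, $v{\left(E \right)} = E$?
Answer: $- \frac{91831}{782} \approx -117.43$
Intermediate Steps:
$n{\left(F \right)} = 5 F$ ($n{\left(F \right)} = F 5 = 5 F$)
$A{\left(r,D \right)} = r - 5 D$
$L = \frac{1227}{782}$ ($L = \frac{-1788 - 666}{-1579 + 15} = - \frac{2454}{-1564} = \left(-2454\right) \left(- \frac{1}{1564}\right) = \frac{1227}{782} \approx 1.5691$)
$L - A{\left(-61,-36 \right)} = \frac{1227}{782} - \left(-61 - -180\right) = \frac{1227}{782} - \left(-61 + 180\right) = \frac{1227}{782} - 119 = - \frac{91831}{782}$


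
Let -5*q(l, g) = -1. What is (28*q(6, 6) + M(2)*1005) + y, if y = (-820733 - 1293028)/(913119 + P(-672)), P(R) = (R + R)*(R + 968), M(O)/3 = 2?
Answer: 1036000247/171765 ≈ 6031.5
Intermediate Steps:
M(O) = 6 (M(O) = 3*2 = 6)
q(l, g) = ⅕ (q(l, g) = -⅕*(-1) = ⅕)
P(R) = 2*R*(968 + R) (P(R) = (2*R)*(968 + R) = 2*R*(968 + R))
y = -704587/171765 (y = (-820733 - 1293028)/(913119 + 2*(-672)*(968 - 672)) = -2113761/(913119 + 2*(-672)*296) = -2113761/(913119 - 397824) = -2113761/515295 = -2113761*1/515295 = -704587/171765 ≈ -4.1020)
(28*q(6, 6) + M(2)*1005) + y = (28*(⅕) + 6*1005) - 704587/171765 = (28/5 + 6030) - 704587/171765 = 30178/5 - 704587/171765 = 1036000247/171765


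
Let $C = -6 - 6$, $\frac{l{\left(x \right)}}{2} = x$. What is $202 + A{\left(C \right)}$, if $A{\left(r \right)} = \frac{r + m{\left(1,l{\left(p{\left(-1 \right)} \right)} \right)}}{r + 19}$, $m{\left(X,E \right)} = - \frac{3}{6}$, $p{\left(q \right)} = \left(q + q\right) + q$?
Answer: $\frac{2803}{14} \approx 200.21$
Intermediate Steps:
$p{\left(q \right)} = 3 q$ ($p{\left(q \right)} = 2 q + q = 3 q$)
$l{\left(x \right)} = 2 x$
$m{\left(X,E \right)} = - \frac{1}{2}$ ($m{\left(X,E \right)} = \left(-3\right) \frac{1}{6} = - \frac{1}{2}$)
$C = -12$ ($C = -6 - 6 = -12$)
$A{\left(r \right)} = \frac{- \frac{1}{2} + r}{19 + r}$ ($A{\left(r \right)} = \frac{r - \frac{1}{2}}{r + 19} = \frac{- \frac{1}{2} + r}{19 + r}$)
$202 + A{\left(C \right)} = 202 + \frac{- \frac{1}{2} - 12}{19 - 12} = 202 + \frac{1}{7} \left(- \frac{25}{2}\right) = 202 - \frac{25}{14} = \frac{2803}{14}$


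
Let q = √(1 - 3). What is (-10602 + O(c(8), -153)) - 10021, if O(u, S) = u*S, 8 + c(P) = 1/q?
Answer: -19399 + 153*I*√2/2 ≈ -19399.0 + 108.19*I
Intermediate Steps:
q = I*√2 (q = √(-2) = I*√2 ≈ 1.4142*I)
c(P) = -8 - I*√2/2 (c(P) = -8 + 1/(I*√2) = -8 - I*√2/2)
O(u, S) = S*u
(-10602 + O(c(8), -153)) - 10021 = (-10602 - 153*(-8 - I*√2/2)) - 10021 = (-10602 + (1224 + 153*I*√2/2)) - 10021 = (-9378 + 153*I*√2/2) - 10021 = -19399 + 153*I*√2/2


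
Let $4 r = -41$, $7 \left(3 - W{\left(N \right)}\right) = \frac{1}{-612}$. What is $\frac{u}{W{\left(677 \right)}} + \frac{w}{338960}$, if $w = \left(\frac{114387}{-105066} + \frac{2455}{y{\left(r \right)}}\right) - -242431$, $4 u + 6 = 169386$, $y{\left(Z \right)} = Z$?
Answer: $\frac{6792090811609660073}{481209737207520} \approx 14115.0$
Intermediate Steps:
$W{\left(N \right)} = \frac{12853}{4284}$ ($W{\left(N \right)} = 3 - \frac{1}{7 \left(-612\right)} = 3 - - \frac{1}{4284} = 3 + \frac{1}{4284} = \frac{12853}{4284}$)
$r = - \frac{41}{4}$ ($r = \frac{1}{4} \left(-41\right) = - \frac{41}{4} \approx -10.25$)
$u = 42345$ ($u = - \frac{3}{2} + \frac{1}{4} \cdot 169386 = - \frac{3}{2} + \frac{84693}{2} = 42345$)
$w = \frac{26750898341}{110454}$ ($w = \left(\frac{114387}{-105066} + \frac{2455}{- \frac{41}{4}}\right) - -242431 = \left(114387 \left(- \frac{1}{105066}\right) + 2455 \left(- \frac{4}{41}\right)\right) + 242431 = \left(- \frac{2933}{2694} - \frac{9820}{41}\right) + 242431 = - \frac{26575333}{110454} + 242431 = \frac{26750898341}{110454} \approx 2.4219 \cdot 10^{5}$)
$\frac{u}{W{\left(677 \right)}} + \frac{w}{338960} = \frac{42345}{\frac{12853}{4284}} + \frac{26750898341}{110454 \cdot 338960} = 42345 \cdot \frac{4284}{12853} + \frac{26750898341}{110454} \cdot \frac{1}{338960} = \frac{181405980}{12853} + \frac{26750898341}{37439487840} = \frac{6792090811609660073}{481209737207520}$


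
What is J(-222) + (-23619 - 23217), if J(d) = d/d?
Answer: -46835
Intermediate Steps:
J(d) = 1
J(-222) + (-23619 - 23217) = 1 + (-23619 - 23217) = 1 - 46836 = -46835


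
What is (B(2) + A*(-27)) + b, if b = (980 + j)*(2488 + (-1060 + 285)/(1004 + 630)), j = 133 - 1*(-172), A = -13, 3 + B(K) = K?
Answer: 5223604745/1634 ≈ 3.1968e+6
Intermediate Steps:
B(K) = -3 + K
j = 305 (j = 133 + 172 = 305)
b = 5223032845/1634 (b = (980 + 305)*(2488 + (-1060 + 285)/(1004 + 630)) = 1285*(2488 - 775/1634) = 1285*(4064617/1634) = 5223032845/1634 ≈ 3.1965e+6)
(B(2) + A*(-27)) + b = ((-3 + 2) - 13*(-27)) + 5223032845/1634 = (-1 + 351) + 5223032845/1634 = 350 + 5223032845/1634 = 5223604745/1634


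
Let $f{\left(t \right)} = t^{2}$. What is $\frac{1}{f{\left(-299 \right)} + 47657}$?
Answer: $\frac{1}{137058} \approx 7.2962 \cdot 10^{-6}$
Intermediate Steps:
$\frac{1}{f{\left(-299 \right)} + 47657} = \frac{1}{\left(-299\right)^{2} + 47657} = \frac{1}{89401 + 47657} = \frac{1}{137058}$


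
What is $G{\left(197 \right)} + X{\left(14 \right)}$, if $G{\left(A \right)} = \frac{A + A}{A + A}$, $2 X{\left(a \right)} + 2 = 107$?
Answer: $\frac{107}{2} \approx 53.5$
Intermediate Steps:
$X{\left(a \right)} = \frac{105}{2}$ ($X{\left(a \right)} = -1 + \frac{1}{2} \cdot 107 = -1 + \frac{107}{2} = \frac{105}{2}$)
$G{\left(A \right)} = 1$ ($G{\left(A \right)} = \frac{2 A}{2 A} = 2 A \frac{1}{2 A} = 1$)
$G{\left(197 \right)} + X{\left(14 \right)} = 1 + \frac{105}{2} = \frac{107}{2}$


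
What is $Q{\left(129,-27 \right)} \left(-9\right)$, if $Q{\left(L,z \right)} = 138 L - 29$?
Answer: $-159957$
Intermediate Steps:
$Q{\left(L,z \right)} = -29 + 138 L$
$Q{\left(129,-27 \right)} \left(-9\right) = \left(-29 + 138 \cdot 129\right) \left(-9\right) = \left(-29 + 17802\right) \left(-9\right) = 17773 \left(-9\right) = -159957$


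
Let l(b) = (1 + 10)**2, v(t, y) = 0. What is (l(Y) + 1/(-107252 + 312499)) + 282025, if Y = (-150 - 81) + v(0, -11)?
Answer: 57909620063/205247 ≈ 2.8215e+5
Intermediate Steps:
Y = -231 (Y = (-150 - 81) + 0 = -231 + 0 = -231)
l(b) = 121 (l(b) = 11**2 = 121)
(l(Y) + 1/(-107252 + 312499)) + 282025 = (121 + 1/(-107252 + 312499)) + 282025 = (121 + 1/205247) + 282025 = 24834888/205247 + 282025 = 57909620063/205247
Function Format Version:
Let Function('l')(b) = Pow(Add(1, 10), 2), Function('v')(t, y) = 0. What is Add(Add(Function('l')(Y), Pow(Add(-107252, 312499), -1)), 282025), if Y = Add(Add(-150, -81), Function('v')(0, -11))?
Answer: Rational(57909620063, 205247) ≈ 2.8215e+5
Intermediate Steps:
Y = -231 (Y = Add(Add(-150, -81), 0) = Add(-231, 0) = -231)
Function('l')(b) = 121 (Function('l')(b) = Pow(11, 2) = 121)
Add(Add(Function('l')(Y), Pow(Add(-107252, 312499), -1)), 282025) = Add(Add(121, Pow(Add(-107252, 312499), -1)), 282025) = Add(Add(121, Pow(205247, -1)), 282025) = Add(Add(121, Rational(1, 205247)), 282025) = Add(Rational(24834888, 205247), 282025) = Rational(57909620063, 205247)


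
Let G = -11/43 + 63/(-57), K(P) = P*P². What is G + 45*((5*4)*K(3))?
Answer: 19851988/817 ≈ 24299.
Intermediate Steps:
K(P) = P³
G = -1112/817 (G = -11*1/43 + 63*(-1/57) = -11/43 - 21/19 = -1112/817 ≈ -1.3611)
G + 45*((5*4)*K(3)) = -1112/817 + 45*((5*4)*3³) = -1112/817 + 45*(20*27) = -1112/817 + 45*540 = -1112/817 + 24300 = 19851988/817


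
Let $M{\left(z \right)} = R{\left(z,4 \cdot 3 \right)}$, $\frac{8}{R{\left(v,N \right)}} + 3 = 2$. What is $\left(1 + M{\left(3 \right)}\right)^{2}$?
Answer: $49$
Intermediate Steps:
$R{\left(v,N \right)} = -8$ ($R{\left(v,N \right)} = \frac{8}{-3 + 2} = \frac{8}{-1} = 8 \left(-1\right) = -8$)
$M{\left(z \right)} = -8$
$\left(1 + M{\left(3 \right)}\right)^{2} = \left(1 - 8\right)^{2} = \left(-7\right)^{2} = 49$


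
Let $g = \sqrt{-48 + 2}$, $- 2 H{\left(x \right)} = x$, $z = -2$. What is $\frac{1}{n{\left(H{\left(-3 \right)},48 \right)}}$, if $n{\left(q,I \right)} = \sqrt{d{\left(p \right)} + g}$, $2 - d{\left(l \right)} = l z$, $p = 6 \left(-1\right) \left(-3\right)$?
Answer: $\frac{1}{\sqrt{38 + i \sqrt{46}}} \approx 0.16033 - 0.014196 i$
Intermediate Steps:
$H{\left(x \right)} = - \frac{x}{2}$
$p = 18$ ($p = \left(-6\right) \left(-3\right) = 18$)
$d{\left(l \right)} = 2 + 2 l$ ($d{\left(l \right)} = 2 - l \left(-2\right) = 2 - - 2 l = 2 + 2 l$)
$g = i \sqrt{46}$ ($g = \sqrt{-46} = i \sqrt{46} \approx 6.7823 i$)
$n{\left(q,I \right)} = \sqrt{38 + i \sqrt{46}}$ ($n{\left(q,I \right)} = \sqrt{\left(2 + 2 \cdot 18\right) + i \sqrt{46}} = \sqrt{\left(2 + 36\right) + i \sqrt{46}} = \sqrt{38 + i \sqrt{46}}$)
$\frac{1}{n{\left(H{\left(-3 \right)},48 \right)}} = \frac{1}{\sqrt{38 + i \sqrt{46}}}$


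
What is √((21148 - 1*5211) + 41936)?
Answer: √57873 ≈ 240.57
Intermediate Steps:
√((21148 - 1*5211) + 41936) = √((21148 - 5211) + 41936) = √(15937 + 41936) = √57873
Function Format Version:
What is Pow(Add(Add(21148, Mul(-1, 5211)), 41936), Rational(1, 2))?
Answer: Pow(57873, Rational(1, 2)) ≈ 240.57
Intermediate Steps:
Pow(Add(Add(21148, Mul(-1, 5211)), 41936), Rational(1, 2)) = Pow(Add(Add(21148, -5211), 41936), Rational(1, 2)) = Pow(Add(15937, 41936), Rational(1, 2)) = Pow(57873, Rational(1, 2))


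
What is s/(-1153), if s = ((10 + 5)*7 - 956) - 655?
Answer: 1506/1153 ≈ 1.3062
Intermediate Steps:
s = -1506 (s = (15*7 - 956) - 655 = (105 - 956) - 655 = -851 - 655 = -1506)
s/(-1153) = -1506/(-1153) = -1506*(-1/1153) = 1506/1153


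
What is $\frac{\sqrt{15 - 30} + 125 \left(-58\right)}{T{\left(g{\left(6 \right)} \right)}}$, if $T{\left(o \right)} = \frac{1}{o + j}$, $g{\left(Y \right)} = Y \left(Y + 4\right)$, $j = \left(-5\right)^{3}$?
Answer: $471250 - 65 i \sqrt{15} \approx 4.7125 \cdot 10^{5} - 251.74 i$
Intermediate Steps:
$j = -125$
$g{\left(Y \right)} = Y \left(4 + Y\right)$
$T{\left(o \right)} = \frac{1}{-125 + o}$ ($T{\left(o \right)} = \frac{1}{o - 125} = \frac{1}{-125 + o}$)
$\frac{\sqrt{15 - 30} + 125 \left(-58\right)}{T{\left(g{\left(6 \right)} \right)}} = \frac{\sqrt{15 - 30} + 125 \left(-58\right)}{\frac{1}{-125 + 6 \left(4 + 6\right)}} = \frac{\sqrt{-15} - 7250}{\frac{1}{-125 + 6 \cdot 10}} = \frac{i \sqrt{15} - 7250}{\frac{1}{-125 + 60}} = \frac{-7250 + i \sqrt{15}}{\frac{1}{-65}} = \frac{-7250 + i \sqrt{15}}{- \frac{1}{65}} = \left(-7250 + i \sqrt{15}\right) \left(-65\right) = 471250 - 65 i \sqrt{15}$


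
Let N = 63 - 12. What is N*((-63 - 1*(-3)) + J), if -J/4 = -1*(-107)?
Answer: -24888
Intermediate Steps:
N = 51
J = -428 (J = -(-4)*(-107) = -4*107 = -428)
N*((-63 - 1*(-3)) + J) = 51*((-63 - 1*(-3)) - 428) = 51*((-63 + 3) - 428) = 51*(-60 - 428) = 51*(-488) = -24888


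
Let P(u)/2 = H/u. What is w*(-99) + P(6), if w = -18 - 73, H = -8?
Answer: 27019/3 ≈ 9006.3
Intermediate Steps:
w = -91
P(u) = -16/u (P(u) = 2*(-8/u) = -16/u)
w*(-99) + P(6) = -91*(-99) - 16/6 = 9009 - 16*⅙ = 9009 - 8/3 = 27019/3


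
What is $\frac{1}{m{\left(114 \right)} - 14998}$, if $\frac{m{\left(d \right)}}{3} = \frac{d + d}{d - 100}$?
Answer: $- \frac{7}{104644} \approx -6.6893 \cdot 10^{-5}$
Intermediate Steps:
$m{\left(d \right)} = \frac{6 d}{-100 + d}$ ($m{\left(d \right)} = 3 \frac{d + d}{d - 100} = 3 \frac{2 d}{-100 + d} = \frac{6 d}{-100 + d}$)
$\frac{1}{m{\left(114 \right)} - 14998} = \frac{1}{6 \cdot 114 \frac{1}{-100 + 114} - 14998} = \frac{1}{6 \cdot 114 \cdot \frac{1}{14} - 14998} = \frac{1}{\frac{342}{7} - 14998} = \frac{1}{- \frac{104644}{7}} = - \frac{7}{104644}$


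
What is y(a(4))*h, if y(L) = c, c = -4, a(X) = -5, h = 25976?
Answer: -103904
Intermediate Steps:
y(L) = -4
y(a(4))*h = -4*25976 = -103904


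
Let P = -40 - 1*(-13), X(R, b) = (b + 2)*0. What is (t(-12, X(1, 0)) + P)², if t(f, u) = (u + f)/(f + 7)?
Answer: 15129/25 ≈ 605.16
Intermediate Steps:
X(R, b) = 0 (X(R, b) = (2 + b)*0 = 0)
P = -27 (P = -40 + 13 = -27)
t(f, u) = (f + u)/(7 + f)
(t(-12, X(1, 0)) + P)² = ((-12 + 0)/(7 - 12) - 27)² = (-12/(-5) - 27)² = (-⅕*(-12) - 27)² = (12/5 - 27)² = (-123/5)² = 15129/25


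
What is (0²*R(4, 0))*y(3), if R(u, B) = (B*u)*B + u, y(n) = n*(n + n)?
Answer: 0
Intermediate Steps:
y(n) = 2*n² (y(n) = n*(2*n) = 2*n²)
R(u, B) = u + u*B² (R(u, B) = u*B² + u = u + u*B²)
(0²*R(4, 0))*y(3) = (0²*(4*(1 + 0²)))*(2*3²) = (0*(4*(1 + 0)))*(2*9) = (0*(4*1))*18 = (0*4)*18 = 0*18 = 0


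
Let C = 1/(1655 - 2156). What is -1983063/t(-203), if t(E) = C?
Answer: 993514563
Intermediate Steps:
C = -1/501 (C = 1/(-501) = -1/501 ≈ -0.0019960)
t(E) = -1/501
-1983063/t(-203) = -1983063/(-1/501) = -1983063*(-501) = 993514563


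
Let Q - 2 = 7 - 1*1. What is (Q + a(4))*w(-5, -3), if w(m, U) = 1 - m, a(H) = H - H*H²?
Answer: -312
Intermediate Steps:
Q = 8 (Q = 2 + (7 - 1*1) = 2 + (7 - 1) = 2 + 6 = 8)
a(H) = H - H³
(Q + a(4))*w(-5, -3) = (8 + (4 - 1*4³))*(1 - 1*(-5)) = (8 + (4 - 1*64))*(1 + 5) = (8 + (4 - 64))*6 = (8 - 60)*6 = -52*6 = -312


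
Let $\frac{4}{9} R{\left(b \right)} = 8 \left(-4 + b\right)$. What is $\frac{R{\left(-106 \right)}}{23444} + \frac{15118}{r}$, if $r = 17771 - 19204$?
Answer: $- \frac{89315933}{8398813} \approx -10.634$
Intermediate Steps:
$r = -1433$ ($r = 17771 - 19204 = -1433$)
$R{\left(b \right)} = -72 + 18 b$ ($R{\left(b \right)} = \frac{9 \cdot 8 \left(-4 + b\right)}{4} = \frac{9 \left(-32 + 8 b\right)}{4} = -72 + 18 b$)
$\frac{R{\left(-106 \right)}}{23444} + \frac{15118}{r} = \frac{-72 + 18 \left(-106\right)}{23444} + \frac{15118}{-1433} = \left(-72 - 1908\right) \frac{1}{23444} + 15118 \left(- \frac{1}{1433}\right) = \left(-1980\right) \frac{1}{23444} - \frac{15118}{1433} = - \frac{495}{5861} - \frac{15118}{1433} = - \frac{89315933}{8398813}$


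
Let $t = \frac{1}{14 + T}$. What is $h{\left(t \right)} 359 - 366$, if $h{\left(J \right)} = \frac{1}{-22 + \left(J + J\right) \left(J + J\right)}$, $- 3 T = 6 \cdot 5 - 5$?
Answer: $- \frac{2417603}{6322} \approx -382.41$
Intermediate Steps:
$T = - \frac{25}{3}$ ($T = - \frac{6 \cdot 5 - 5}{3} = - \frac{30 - 5}{3} = \left(- \frac{1}{3}\right) 25 = - \frac{25}{3} \approx -8.3333$)
$t = \frac{3}{17}$ ($t = \frac{1}{14 - \frac{25}{3}} = \frac{1}{\frac{17}{3}} = \frac{3}{17} \approx 0.17647$)
$h{\left(J \right)} = \frac{1}{-22 + 4 J^{2}}$ ($h{\left(J \right)} = \frac{1}{-22 + 2 J 2 J} = \frac{1}{-22 + 4 J^{2}}$)
$h{\left(t \right)} 359 - 366 = \frac{1}{2 \left(-11 + 2 \left(\frac{3}{17}\right)^{2}\right)} 359 - 366 = \frac{1}{2 \left(-11 + 2 \cdot \frac{9}{289}\right)} 359 - 366 = \frac{1}{2 \left(-11 + \frac{18}{289}\right)} 359 - 366 = \frac{1}{2 \left(- \frac{3161}{289}\right)} 359 - 366 = \frac{1}{2} \left(- \frac{289}{3161}\right) 359 - 366 = \left(- \frac{289}{6322}\right) 359 - 366 = - \frac{103751}{6322} - 366 = - \frac{2417603}{6322}$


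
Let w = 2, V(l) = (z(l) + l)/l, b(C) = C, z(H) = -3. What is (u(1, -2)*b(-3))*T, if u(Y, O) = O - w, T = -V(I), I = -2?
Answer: -30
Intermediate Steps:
V(l) = (-3 + l)/l
T = -5/2 (T = -(-3 - 2)/(-2) = -(-1)*(-5)/2 = -1*5/2 = -5/2 ≈ -2.5000)
u(Y, O) = -2 + O (u(Y, O) = O - 1*2 = O - 2 = -2 + O)
(u(1, -2)*b(-3))*T = ((-2 - 2)*(-3))*(-5/2) = -4*(-3)*(-5/2) = 12*(-5/2) = -30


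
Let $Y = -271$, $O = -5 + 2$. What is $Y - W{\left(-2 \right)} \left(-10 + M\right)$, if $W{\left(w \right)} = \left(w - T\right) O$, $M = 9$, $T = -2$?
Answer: $-271$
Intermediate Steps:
$O = -3$
$W{\left(w \right)} = -6 - 3 w$ ($W{\left(w \right)} = \left(w - -2\right) \left(-3\right) = \left(w + 2\right) \left(-3\right) = \left(2 + w\right) \left(-3\right) = -6 - 3 w$)
$Y - W{\left(-2 \right)} \left(-10 + M\right) = -271 - \left(-6 - -6\right) \left(-10 + 9\right) = -271 - \left(-6 + 6\right) \left(-1\right) = -271 - 0 \left(-1\right) = -271 - 0 = -271 + 0 = -271$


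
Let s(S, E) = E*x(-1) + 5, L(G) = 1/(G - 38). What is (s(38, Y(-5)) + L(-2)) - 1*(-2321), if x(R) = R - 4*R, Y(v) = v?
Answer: 92439/40 ≈ 2311.0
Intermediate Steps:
L(G) = 1/(-38 + G)
x(R) = -3*R
s(S, E) = 5 + 3*E (s(S, E) = E*(-3*(-1)) + 5 = E*3 + 5 = 3*E + 5 = 5 + 3*E)
(s(38, Y(-5)) + L(-2)) - 1*(-2321) = ((5 + 3*(-5)) + 1/(-38 - 2)) - 1*(-2321) = ((5 - 15) + 1/(-40)) + 2321 = (-10 - 1/40) + 2321 = -401/40 + 2321 = 92439/40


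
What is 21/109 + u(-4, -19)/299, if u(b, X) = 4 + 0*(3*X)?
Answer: 6715/32591 ≈ 0.20604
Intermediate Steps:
u(b, X) = 4 (u(b, X) = 4 + 0 = 4)
21/109 + u(-4, -19)/299 = 21/109 + 4/299 = 6715/32591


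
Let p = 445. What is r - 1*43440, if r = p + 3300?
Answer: -39695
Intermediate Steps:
r = 3745 (r = 445 + 3300 = 3745)
r - 1*43440 = 3745 - 1*43440 = 3745 - 43440 = -39695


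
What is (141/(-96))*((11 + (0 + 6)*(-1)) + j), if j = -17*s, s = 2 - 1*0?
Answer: 1363/32 ≈ 42.594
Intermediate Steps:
s = 2 (s = 2 + 0 = 2)
j = -34 (j = -17*2 = -34)
(141/(-96))*((11 + (0 + 6)*(-1)) + j) = (141/(-96))*((11 + (0 + 6)*(-1)) - 34) = (141*(-1/96))*((11 + 6*(-1)) - 34) = -47*((11 - 6) - 34)/32 = -47*(5 - 34)/32 = -47/32*(-29) = 1363/32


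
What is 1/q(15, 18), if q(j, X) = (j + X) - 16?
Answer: 1/17 ≈ 0.058824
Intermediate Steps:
q(j, X) = -16 + X + j (q(j, X) = (X + j) - 16 = -16 + X + j)
1/q(15, 18) = 1/(-16 + 18 + 15) = 1/17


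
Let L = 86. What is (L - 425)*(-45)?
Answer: 15255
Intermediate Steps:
(L - 425)*(-45) = (86 - 425)*(-45) = -339*(-45) = 15255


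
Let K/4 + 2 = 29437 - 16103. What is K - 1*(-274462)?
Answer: 327790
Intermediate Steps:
K = 53328 (K = -8 + 4*(29437 - 16103) = -8 + 4*13334 = -8 + 53336 = 53328)
K - 1*(-274462) = 53328 - 1*(-274462) = 53328 + 274462 = 327790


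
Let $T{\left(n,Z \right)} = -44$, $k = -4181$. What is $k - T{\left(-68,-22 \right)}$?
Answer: $-4137$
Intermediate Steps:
$k - T{\left(-68,-22 \right)} = -4181 - -44 = -4181 + 44 = -4137$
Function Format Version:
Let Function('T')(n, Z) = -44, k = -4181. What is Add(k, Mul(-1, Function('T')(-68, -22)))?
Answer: -4137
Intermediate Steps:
Add(k, Mul(-1, Function('T')(-68, -22))) = Add(-4181, Mul(-1, -44)) = Add(-4181, 44) = -4137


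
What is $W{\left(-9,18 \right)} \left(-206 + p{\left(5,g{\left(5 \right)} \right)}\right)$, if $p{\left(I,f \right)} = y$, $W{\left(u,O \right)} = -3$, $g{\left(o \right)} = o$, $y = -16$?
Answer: $666$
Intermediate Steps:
$p{\left(I,f \right)} = -16$
$W{\left(-9,18 \right)} \left(-206 + p{\left(5,g{\left(5 \right)} \right)}\right) = - 3 \left(-206 - 16\right) = \left(-3\right) \left(-222\right) = 666$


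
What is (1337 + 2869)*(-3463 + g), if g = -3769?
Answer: -30417792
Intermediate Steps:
(1337 + 2869)*(-3463 + g) = (1337 + 2869)*(-3463 - 3769) = 4206*(-7232) = -30417792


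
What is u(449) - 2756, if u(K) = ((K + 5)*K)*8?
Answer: 1628012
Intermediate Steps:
u(K) = 8*K*(5 + K) (u(K) = ((5 + K)*K)*8 = (K*(5 + K))*8 = 8*K*(5 + K))
u(449) - 2756 = 8*449*(5 + 449) - 2756 = 8*449*454 - 2756 = 1630768 - 2756 = 1628012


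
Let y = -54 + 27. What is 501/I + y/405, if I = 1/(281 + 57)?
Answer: 2540069/15 ≈ 1.6934e+5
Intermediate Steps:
I = 1/338 ≈ 0.0029586
y = -27
501/I + y/405 = 501/(1/338) - 27/405 = 501*338 - 27*1/405 = 169338 - 1/15 = 2540069/15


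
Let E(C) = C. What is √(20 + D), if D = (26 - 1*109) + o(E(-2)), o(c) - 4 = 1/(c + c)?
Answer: I*√237/2 ≈ 7.6974*I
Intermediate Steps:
o(c) = 4 + 1/(2*c) (o(c) = 4 + 1/(c + c) = 4 + 1/(2*c))
D = -317/4 (D = (26 - 1*109) + (4 + (½)/(-2)) = (26 - 109) + (4 + (½)*(-½)) = -83 + (4 - ¼) = -83 + 15/4 = -317/4 ≈ -79.250)
√(20 + D) = √(20 - 317/4) = √(-237/4) = I*√237/2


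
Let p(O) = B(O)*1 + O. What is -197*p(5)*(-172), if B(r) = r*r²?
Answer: 4404920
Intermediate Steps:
B(r) = r³
p(O) = O + O³ (p(O) = O³*1 + O = O³ + O = O + O³)
-197*p(5)*(-172) = -197*(5 + 5³)*(-172) = -197*(5 + 125)*(-172) = -197*130*(-172) = -25610*(-172) = 4404920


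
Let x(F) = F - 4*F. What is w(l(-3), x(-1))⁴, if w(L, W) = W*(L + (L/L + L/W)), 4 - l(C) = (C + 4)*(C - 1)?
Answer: 1500625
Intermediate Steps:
x(F) = -3*F
l(C) = 4 - (-1 + C)*(4 + C) (l(C) = 4 - (C + 4)*(C - 1) = 4 - (4 + C)*(-1 + C) = 4 - (-1 + C)*(4 + C))
w(L, W) = W*(1 + L + L/W) (w(L, W) = W*(L + (1 + L/W)) = W*(1 + L + L/W))
w(l(-3), x(-1))⁴ = ((8 - 1*(-3)² - 3*(-3)) - 3*(-1) + (8 - 1*(-3)² - 3*(-3))*(-3*(-1)))⁴ = ((8 - 1*9 + 9) + 3 + (8 - 1*9 + 9)*3)⁴ = ((8 - 9 + 9) + 3 + (8 - 9 + 9)*3)⁴ = (8 + 3 + 8*3)⁴ = (8 + 3 + 24)⁴ = 35⁴ = 1500625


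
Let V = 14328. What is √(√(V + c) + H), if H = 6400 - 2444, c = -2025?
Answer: √(3956 + 3*√1367) ≈ 63.772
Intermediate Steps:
H = 3956
√(√(V + c) + H) = √(√(14328 - 2025) + 3956) = √(√12303 + 3956) = √(3*√1367 + 3956) = √(3956 + 3*√1367)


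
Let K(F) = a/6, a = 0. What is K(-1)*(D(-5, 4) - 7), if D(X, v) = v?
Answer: 0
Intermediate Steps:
K(F) = 0 (K(F) = 0/6 = 0*(1/6) = 0)
K(-1)*(D(-5, 4) - 7) = 0*(4 - 7) = 0*(-3) = 0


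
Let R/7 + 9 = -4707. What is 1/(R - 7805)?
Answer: -1/40817 ≈ -2.4500e-5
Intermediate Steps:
R = -33012 (R = -63 + 7*(-4707) = -63 - 32949 = -33012)
1/(R - 7805) = 1/(-33012 - 7805) = 1/(-40817) = -1/40817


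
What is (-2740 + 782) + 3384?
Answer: 1426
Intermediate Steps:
(-2740 + 782) + 3384 = -1958 + 3384 = 1426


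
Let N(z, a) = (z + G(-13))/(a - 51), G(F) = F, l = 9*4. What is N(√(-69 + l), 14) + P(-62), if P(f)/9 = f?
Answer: -20633/37 - I*√33/37 ≈ -557.65 - 0.15526*I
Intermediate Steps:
l = 36
P(f) = 9*f
N(z, a) = (-13 + z)/(-51 + a) (N(z, a) = (z - 13)/(a - 51) = (-13 + z)/(-51 + a))
N(√(-69 + l), 14) + P(-62) = (-13 + √(-69 + 36))/(-51 + 14) + 9*(-62) = (-13 + √(-33))/(-37) - 558 = -(-13 + I*√33)/37 - 558 = (13/37 - I*√33/37) - 558 = -20633/37 - I*√33/37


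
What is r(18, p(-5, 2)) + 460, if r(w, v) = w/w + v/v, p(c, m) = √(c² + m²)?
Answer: 462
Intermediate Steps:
r(w, v) = 2 (r(w, v) = 1 + 1 = 2)
r(18, p(-5, 2)) + 460 = 2 + 460 = 462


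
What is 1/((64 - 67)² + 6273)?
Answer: 1/6282 ≈ 0.00015918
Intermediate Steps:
1/((64 - 67)² + 6273) = 1/((-3)² + 6273) = 1/(9 + 6273) = 1/6282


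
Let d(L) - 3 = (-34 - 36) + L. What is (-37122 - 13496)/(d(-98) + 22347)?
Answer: -25309/11091 ≈ -2.2819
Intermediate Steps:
d(L) = -67 + L (d(L) = 3 + ((-34 - 36) + L) = 3 + (-70 + L) = -67 + L)
(-37122 - 13496)/(d(-98) + 22347) = (-37122 - 13496)/((-67 - 98) + 22347) = -50618/(-165 + 22347) = -50618/22182 = -50618*1/22182 = -25309/11091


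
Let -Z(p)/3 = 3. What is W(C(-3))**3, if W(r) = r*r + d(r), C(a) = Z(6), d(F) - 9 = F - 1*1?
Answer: 512000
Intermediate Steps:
Z(p) = -9 (Z(p) = -3*3 = -9)
d(F) = 8 + F (d(F) = 9 + (F - 1*1) = 9 + (F - 1) = 9 + (-1 + F) = 8 + F)
C(a) = -9
W(r) = 8 + r + r**2 (W(r) = r*r + (8 + r) = r**2 + (8 + r) = 8 + r + r**2)
W(C(-3))**3 = (8 - 9 + (-9)**2)**3 = (8 - 9 + 81)**3 = 80**3 = 512000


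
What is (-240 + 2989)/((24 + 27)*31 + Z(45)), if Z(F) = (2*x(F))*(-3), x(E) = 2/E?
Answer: 41235/23711 ≈ 1.7391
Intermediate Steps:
Z(F) = -12/F (Z(F) = (2*(2/F))*(-3) = (4/F)*(-3) = -12/F)
(-240 + 2989)/((24 + 27)*31 + Z(45)) = (-240 + 2989)/((24 + 27)*31 - 12/45) = 2749/(51*31 - 12*1/45) = 2749/(1581 - 4/15) = 2749/(23711/15) = 2749*(15/23711) = 41235/23711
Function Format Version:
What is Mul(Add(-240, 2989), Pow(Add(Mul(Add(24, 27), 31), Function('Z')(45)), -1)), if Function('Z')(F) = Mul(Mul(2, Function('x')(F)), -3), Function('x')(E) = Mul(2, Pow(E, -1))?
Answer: Rational(41235, 23711) ≈ 1.7391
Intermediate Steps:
Function('Z')(F) = Mul(-12, Pow(F, -1)) (Function('Z')(F) = Mul(Mul(2, Mul(2, Pow(F, -1))), -3) = Mul(Mul(4, Pow(F, -1)), -3) = Mul(-12, Pow(F, -1)))
Mul(Add(-240, 2989), Pow(Add(Mul(Add(24, 27), 31), Function('Z')(45)), -1)) = Mul(Add(-240, 2989), Pow(Add(Mul(Add(24, 27), 31), Mul(-12, Pow(45, -1))), -1)) = Mul(2749, Pow(Add(Mul(51, 31), Mul(-12, Rational(1, 45))), -1)) = Mul(2749, Pow(Add(1581, Rational(-4, 15)), -1)) = Mul(2749, Pow(Rational(23711, 15), -1)) = Mul(2749, Rational(15, 23711)) = Rational(41235, 23711)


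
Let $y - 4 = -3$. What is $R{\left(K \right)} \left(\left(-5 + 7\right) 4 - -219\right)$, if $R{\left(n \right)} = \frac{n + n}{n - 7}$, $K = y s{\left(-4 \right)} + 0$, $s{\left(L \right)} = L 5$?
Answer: $\frac{9080}{27} \approx 336.3$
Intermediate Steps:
$y = 1$ ($y = 4 - 3 = 1$)
$s{\left(L \right)} = 5 L$
$K = -20$ ($K = 1 \cdot 5 \left(-4\right) + 0 = 1 \left(-20\right) + 0 = -20 + 0 = -20$)
$R{\left(n \right)} = \frac{2 n}{-7 + n}$
$R{\left(K \right)} \left(\left(-5 + 7\right) 4 - -219\right) = 2 \left(-20\right) \frac{1}{-7 - 20} \left(\left(-5 + 7\right) 4 - -219\right) = 2 \left(-20\right) \frac{1}{-27} \left(2 \cdot 4 + 219\right) = 2 \left(-20\right) \left(- \frac{1}{27}\right) \left(8 + 219\right) = \frac{40}{27} \cdot 227 = \frac{9080}{27}$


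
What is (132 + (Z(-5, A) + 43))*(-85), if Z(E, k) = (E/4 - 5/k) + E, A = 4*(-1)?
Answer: -14450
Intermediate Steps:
A = -4
Z(E, k) = -5/k + 5*E/4 (Z(E, k) = (E*(¼) - 5/k) + E = (E/4 - 5/k) + E = (-5/k + E/4) + E = -5/k + 5*E/4)
(132 + (Z(-5, A) + 43))*(-85) = (132 + ((-5/(-4) + (5/4)*(-5)) + 43))*(-85) = (132 + ((-5*(-¼) - 25/4) + 43))*(-85) = (132 + ((5/4 - 25/4) + 43))*(-85) = (132 + (-5 + 43))*(-85) = (132 + 38)*(-85) = 170*(-85) = -14450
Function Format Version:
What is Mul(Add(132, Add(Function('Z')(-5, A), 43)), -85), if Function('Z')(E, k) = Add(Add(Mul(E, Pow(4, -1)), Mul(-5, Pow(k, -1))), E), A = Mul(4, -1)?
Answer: -14450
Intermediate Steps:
A = -4
Function('Z')(E, k) = Add(Mul(-5, Pow(k, -1)), Mul(Rational(5, 4), E)) (Function('Z')(E, k) = Add(Add(Mul(E, Rational(1, 4)), Mul(-5, Pow(k, -1))), E) = Add(Add(Mul(Rational(1, 4), E), Mul(-5, Pow(k, -1))), E) = Add(Add(Mul(-5, Pow(k, -1)), Mul(Rational(1, 4), E)), E) = Add(Mul(-5, Pow(k, -1)), Mul(Rational(5, 4), E)))
Mul(Add(132, Add(Function('Z')(-5, A), 43)), -85) = Mul(Add(132, Add(Add(Mul(-5, Pow(-4, -1)), Mul(Rational(5, 4), -5)), 43)), -85) = Mul(Add(132, Add(Add(Mul(-5, Rational(-1, 4)), Rational(-25, 4)), 43)), -85) = Mul(Add(132, Add(Add(Rational(5, 4), Rational(-25, 4)), 43)), -85) = Mul(Add(132, Add(-5, 43)), -85) = Mul(Add(132, 38), -85) = Mul(170, -85) = -14450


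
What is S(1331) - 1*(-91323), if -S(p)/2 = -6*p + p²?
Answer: -3435827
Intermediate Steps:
S(p) = -2*p² + 12*p (S(p) = -2*(-6*p + p²) = -2*(p² - 6*p) = -2*p² + 12*p)
S(1331) - 1*(-91323) = 2*1331*(6 - 1*1331) - 1*(-91323) = 2*1331*(6 - 1331) + 91323 = 2*1331*(-1325) + 91323 = -3527150 + 91323 = -3435827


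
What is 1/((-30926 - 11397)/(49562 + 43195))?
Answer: -92757/42323 ≈ -2.1916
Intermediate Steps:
1/((-30926 - 11397)/(49562 + 43195)) = 1/(-42323/92757) = -92757/42323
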